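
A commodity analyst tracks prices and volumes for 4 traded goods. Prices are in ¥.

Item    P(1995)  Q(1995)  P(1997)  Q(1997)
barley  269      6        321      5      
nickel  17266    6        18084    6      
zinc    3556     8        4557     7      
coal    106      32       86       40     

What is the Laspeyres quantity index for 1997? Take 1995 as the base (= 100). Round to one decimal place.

Laspeyres quantity index uses base-period prices as weights.
ΣP(1995)·Q(1997) = 269×5 + 17266×6 + 3556×7 + 106×40 = 1345 + 103596 + 24892 + 4240 = 134073
ΣP(1995)·Q(1995) = 269×6 + 17266×6 + 3556×8 + 106×32 = 1614 + 103596 + 28448 + 3392 = 137050
Index = 134073 / 137050 × 100 = 97.8278

97.8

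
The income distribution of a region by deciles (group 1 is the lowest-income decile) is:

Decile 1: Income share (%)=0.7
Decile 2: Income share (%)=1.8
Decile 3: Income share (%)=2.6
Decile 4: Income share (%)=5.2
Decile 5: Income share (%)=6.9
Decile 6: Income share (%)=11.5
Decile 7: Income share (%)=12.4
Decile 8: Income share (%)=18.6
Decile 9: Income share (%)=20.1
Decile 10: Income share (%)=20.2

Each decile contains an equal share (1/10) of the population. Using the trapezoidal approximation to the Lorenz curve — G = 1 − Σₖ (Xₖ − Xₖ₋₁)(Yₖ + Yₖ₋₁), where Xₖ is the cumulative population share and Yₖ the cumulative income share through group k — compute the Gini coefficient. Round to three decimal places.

0.410

Cumulative income shares Yₖ: 0.0070, 0.0250, 0.0510, 0.1030, 0.1720, 0.2870, 0.4110, 0.5970, 0.7980, 1.0000
Σ (Xₖ−Xₖ₋₁)(Yₖ+Yₖ₋₁) = (1/10)(0.0070+0.0000) + (1/10)(0.0250+0.0070) + (1/10)(0.0510+0.0250) + (1/10)(0.1030+0.0510) + (1/10)(0.1720+0.1030) + (1/10)(0.2870+0.1720) + (1/10)(0.4110+0.2870) + (1/10)(0.5970+0.4110) + (1/10)(0.7980+0.5970) + (1/10)(1.0000+0.7980)
  = 0.0007 + 0.0032 + 0.0076 + 0.0154 + 0.0275 + 0.0459 + 0.0698 + 0.1008 + 0.1395 + 0.1798 = 0.5902
G = 1 − 0.5902 = 0.4098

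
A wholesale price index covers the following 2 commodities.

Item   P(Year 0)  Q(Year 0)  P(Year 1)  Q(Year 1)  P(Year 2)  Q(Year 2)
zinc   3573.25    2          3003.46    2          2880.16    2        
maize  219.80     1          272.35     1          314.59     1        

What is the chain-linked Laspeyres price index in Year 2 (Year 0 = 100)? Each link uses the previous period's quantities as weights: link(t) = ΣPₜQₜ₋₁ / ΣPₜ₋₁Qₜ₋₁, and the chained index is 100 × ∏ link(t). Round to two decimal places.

Link Year 0→Year 1:
ΣP(Year 1)Q(Year 0) = 3003.46×2 + 272.35×1 = 6006.92 + 272.35 = 6279.27
ΣP(Year 0)Q(Year 0) = 3573.25×2 + 219.80×1 = 7146.5 + 219.8 = 7366.3
link = 6279.27/7366.3 = 0.852432
Link Year 1→Year 2:
ΣP(Year 2)Q(Year 1) = 2880.16×2 + 314.59×1 = 5760.32 + 314.59 = 6074.91
ΣP(Year 1)Q(Year 1) = 3003.46×2 + 272.35×1 = 6006.92 + 272.35 = 6279.27
link = 6074.91/6279.27 = 0.967455
Chained index = 100 × 0.852432 × 0.967455 = 82.4689

82.47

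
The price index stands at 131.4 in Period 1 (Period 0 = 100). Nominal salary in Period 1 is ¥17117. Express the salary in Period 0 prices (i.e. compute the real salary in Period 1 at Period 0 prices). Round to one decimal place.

Real = Nominal ÷ (Index/100) = 17117 ÷ (131.4/100)
     = 17117 ÷ 1.314 = 13026.6362

13026.6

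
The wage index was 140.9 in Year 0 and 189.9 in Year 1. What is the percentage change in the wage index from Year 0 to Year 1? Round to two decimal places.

34.78%

Change = (189.9 − 140.9) / 140.9 × 100
       = 49.0 / 140.9 × 100 = 34.7764%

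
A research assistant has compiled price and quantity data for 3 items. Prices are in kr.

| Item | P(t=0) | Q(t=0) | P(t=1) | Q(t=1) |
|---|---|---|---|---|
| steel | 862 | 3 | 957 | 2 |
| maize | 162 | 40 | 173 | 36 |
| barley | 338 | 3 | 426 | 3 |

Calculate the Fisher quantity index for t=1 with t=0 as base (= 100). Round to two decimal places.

Laspeyres component (base-period weights):
ΣP(t=0)Q(t=1) = 862×2 + 162×36 + 338×3 = 1724 + 5832 + 1014 = 8570
ΣP(t=0)Q(t=0) = 862×3 + 162×40 + 338×3 = 2586 + 6480 + 1014 = 10080
L = 8570 / 10080 × 100 = 85.0198
Paasche component (current-period weights):
ΣP(t=1)Q(t=1) = 957×2 + 173×36 + 426×3 = 1914 + 6228 + 1278 = 9420
ΣP(t=1)Q(t=0) = 957×3 + 173×40 + 426×3 = 2871 + 6920 + 1278 = 11069
P = 9420 / 11069 × 100 = 85.1025
Fisher = √(L × P) = √(85.0198 × 85.1025) = 85.0612

85.06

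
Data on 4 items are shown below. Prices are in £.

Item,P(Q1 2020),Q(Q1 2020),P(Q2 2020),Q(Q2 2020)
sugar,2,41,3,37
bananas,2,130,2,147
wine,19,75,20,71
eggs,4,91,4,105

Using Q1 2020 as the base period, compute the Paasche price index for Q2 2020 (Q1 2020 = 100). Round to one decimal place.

Paasche price index uses current-period quantities as weights.
ΣP(Q2 2020)·Q(Q2 2020) = 3×37 + 2×147 + 20×71 + 4×105 = 111 + 294 + 1420 + 420 = 2245
ΣP(Q1 2020)·Q(Q2 2020) = 2×37 + 2×147 + 19×71 + 4×105 = 74 + 294 + 1349 + 420 = 2137
Index = 2245 / 2137 × 100 = 105.0538

105.1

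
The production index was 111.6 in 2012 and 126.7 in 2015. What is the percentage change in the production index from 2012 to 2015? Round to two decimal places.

13.53%

Change = (126.7 − 111.6) / 111.6 × 100
       = 15.1 / 111.6 × 100 = 13.5305%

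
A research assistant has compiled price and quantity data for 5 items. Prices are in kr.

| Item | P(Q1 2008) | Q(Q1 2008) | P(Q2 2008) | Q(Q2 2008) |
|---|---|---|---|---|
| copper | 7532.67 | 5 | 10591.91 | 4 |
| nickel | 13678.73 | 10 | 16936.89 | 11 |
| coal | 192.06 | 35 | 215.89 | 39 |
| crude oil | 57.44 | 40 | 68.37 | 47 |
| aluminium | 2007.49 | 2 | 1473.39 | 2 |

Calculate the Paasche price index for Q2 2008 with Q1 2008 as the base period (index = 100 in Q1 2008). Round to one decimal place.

124.9

Paasche price index uses current-period quantities as weights.
ΣP(Q2 2008)·Q(Q2 2008) = 10591.91×4 + 16936.89×11 + 215.89×39 + 68.37×47 + 1473.39×2 = 42367.64 + 186305.79 + 8419.71 + 3213.39 + 2946.78 = 243253.31
ΣP(Q1 2008)·Q(Q2 2008) = 7532.67×4 + 13678.73×11 + 192.06×39 + 57.44×47 + 2007.49×2 = 30130.68 + 150466.03 + 7490.34 + 2699.68 + 4014.98 = 194801.71
Index = 243253.31 / 194801.71 × 100 = 124.8723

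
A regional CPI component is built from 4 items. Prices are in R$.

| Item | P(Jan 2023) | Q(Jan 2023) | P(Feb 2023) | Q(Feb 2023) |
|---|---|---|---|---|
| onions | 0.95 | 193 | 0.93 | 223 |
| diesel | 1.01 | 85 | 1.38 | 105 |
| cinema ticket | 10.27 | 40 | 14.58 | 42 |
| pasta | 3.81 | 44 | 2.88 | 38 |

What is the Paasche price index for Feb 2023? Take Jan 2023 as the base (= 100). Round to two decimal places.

120.14

Paasche price index uses current-period quantities as weights.
ΣP(Feb 2023)·Q(Feb 2023) = 0.93×223 + 1.38×105 + 14.58×42 + 2.88×38 = 207.39 + 144.9 + 612.36 + 109.44 = 1074.09
ΣP(Jan 2023)·Q(Feb 2023) = 0.95×223 + 1.01×105 + 10.27×42 + 3.81×38 = 211.85 + 106.05 + 431.34 + 144.78 = 894.02
Index = 1074.09 / 894.02 × 100 = 120.1416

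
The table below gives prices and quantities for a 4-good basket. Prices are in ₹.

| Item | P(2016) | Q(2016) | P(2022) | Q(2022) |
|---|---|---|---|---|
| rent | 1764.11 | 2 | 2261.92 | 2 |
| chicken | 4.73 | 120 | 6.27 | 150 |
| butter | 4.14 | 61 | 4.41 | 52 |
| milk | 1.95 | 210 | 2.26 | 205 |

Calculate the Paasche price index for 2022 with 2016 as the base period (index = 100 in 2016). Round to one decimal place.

Paasche price index uses current-period quantities as weights.
ΣP(2022)·Q(2022) = 2261.92×2 + 6.27×150 + 4.41×52 + 2.26×205 = 4523.84 + 940.5 + 229.32 + 463.3 = 6156.96
ΣP(2016)·Q(2022) = 1764.11×2 + 4.73×150 + 4.14×52 + 1.95×205 = 3528.22 + 709.5 + 215.28 + 399.75 = 4852.75
Index = 6156.96 / 4852.75 × 100 = 126.8757

126.9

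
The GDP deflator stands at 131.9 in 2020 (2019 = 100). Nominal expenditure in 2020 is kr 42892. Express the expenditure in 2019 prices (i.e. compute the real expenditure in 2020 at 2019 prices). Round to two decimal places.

Real = Nominal ÷ (Index/100) = 42892 ÷ (131.9/100)
     = 42892 ÷ 1.319 = 32518.5747

32518.57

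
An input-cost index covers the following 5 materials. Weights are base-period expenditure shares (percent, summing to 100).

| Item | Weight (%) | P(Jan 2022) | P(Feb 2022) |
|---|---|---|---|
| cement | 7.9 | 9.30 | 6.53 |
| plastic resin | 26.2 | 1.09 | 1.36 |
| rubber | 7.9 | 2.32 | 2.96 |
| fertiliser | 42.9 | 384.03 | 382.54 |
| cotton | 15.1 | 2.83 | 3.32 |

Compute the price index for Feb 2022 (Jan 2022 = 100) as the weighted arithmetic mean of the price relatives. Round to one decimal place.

108.8

cement: 7.9 × (6.53/9.30) = 7.9 × 0.702151 = 5.5470
plastic resin: 26.2 × (1.36/1.09) = 26.2 × 1.247706 = 32.6899
rubber: 7.9 × (2.96/2.32) = 7.9 × 1.275862 = 10.0793
fertiliser: 42.9 × (382.54/384.03) = 42.9 × 0.996120 = 42.7336
cotton: 15.1 × (3.32/2.83) = 15.1 × 1.173145 = 17.7145
Index = Σ wᵢ·(p₁ᵢ/p₀ᵢ) = 5.5470 + 32.6899 + 10.0793 + 42.7336 + 17.7145 = 108.7642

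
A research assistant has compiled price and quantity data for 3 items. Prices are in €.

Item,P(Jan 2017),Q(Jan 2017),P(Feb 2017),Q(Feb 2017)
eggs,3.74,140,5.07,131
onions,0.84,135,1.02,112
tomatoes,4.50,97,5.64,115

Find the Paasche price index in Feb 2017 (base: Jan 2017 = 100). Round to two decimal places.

Paasche price index uses current-period quantities as weights.
ΣP(Feb 2017)·Q(Feb 2017) = 5.07×131 + 1.02×112 + 5.64×115 = 664.17 + 114.24 + 648.6 = 1427.01
ΣP(Jan 2017)·Q(Feb 2017) = 3.74×131 + 0.84×112 + 4.50×115 = 489.94 + 94.08 + 517.5 = 1101.52
Index = 1427.01 / 1101.52 × 100 = 129.5492

129.55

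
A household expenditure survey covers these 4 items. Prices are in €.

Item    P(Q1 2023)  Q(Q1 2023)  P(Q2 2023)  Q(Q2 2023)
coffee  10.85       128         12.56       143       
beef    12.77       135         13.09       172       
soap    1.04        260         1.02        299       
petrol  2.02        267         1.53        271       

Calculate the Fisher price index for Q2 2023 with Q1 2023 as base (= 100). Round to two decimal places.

Laspeyres component (base-period weights):
ΣP(Q2 2023)Q(Q1 2023) = 12.56×128 + 13.09×135 + 1.02×260 + 1.53×267 = 1607.68 + 1767.15 + 265.2 + 408.51 = 4048.54
ΣP(Q1 2023)Q(Q1 2023) = 10.85×128 + 12.77×135 + 1.04×260 + 2.02×267 = 1388.8 + 1723.95 + 270.4 + 539.34 = 3922.49
L = 4048.54 / 3922.49 × 100 = 103.2135
Paasche component (current-period weights):
ΣP(Q2 2023)Q(Q2 2023) = 12.56×143 + 13.09×172 + 1.02×299 + 1.53×271 = 1796.08 + 2251.48 + 304.98 + 414.63 = 4767.17
ΣP(Q1 2023)Q(Q2 2023) = 10.85×143 + 12.77×172 + 1.04×299 + 2.02×271 = 1551.55 + 2196.44 + 310.96 + 547.42 = 4606.37
P = 4767.17 / 4606.37 × 100 = 103.4908
Fisher = √(L × P) = √(103.2135 × 103.4908) = 103.3521

103.35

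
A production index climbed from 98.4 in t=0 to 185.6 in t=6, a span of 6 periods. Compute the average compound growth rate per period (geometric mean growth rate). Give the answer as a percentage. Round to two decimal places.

11.16%

Growth factor = (185.6/98.4)^(1/6) = (1.886179)^(1/6) = 1.111554
Growth rate = 1.111554 − 1 = 0.111554 = 11.1554%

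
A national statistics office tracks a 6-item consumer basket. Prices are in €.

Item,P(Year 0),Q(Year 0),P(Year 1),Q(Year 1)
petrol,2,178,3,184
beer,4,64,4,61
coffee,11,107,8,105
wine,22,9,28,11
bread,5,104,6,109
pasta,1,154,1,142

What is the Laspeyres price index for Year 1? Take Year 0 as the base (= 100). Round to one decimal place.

Laspeyres price index uses base-period quantities as weights.
ΣP(Year 1)·Q(Year 0) = 3×178 + 4×64 + 8×107 + 28×9 + 6×104 + 1×154 = 534 + 256 + 856 + 252 + 624 + 154 = 2676
ΣP(Year 0)·Q(Year 0) = 2×178 + 4×64 + 11×107 + 22×9 + 5×104 + 1×154 = 356 + 256 + 1177 + 198 + 520 + 154 = 2661
Index = 2676 / 2661 × 100 = 100.5637

100.6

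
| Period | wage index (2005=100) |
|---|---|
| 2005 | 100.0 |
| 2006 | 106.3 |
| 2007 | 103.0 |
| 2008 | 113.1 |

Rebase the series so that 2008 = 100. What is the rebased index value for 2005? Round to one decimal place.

88.4

Rebased(2005) = 100.0 / 113.1 × 100 = 88.4173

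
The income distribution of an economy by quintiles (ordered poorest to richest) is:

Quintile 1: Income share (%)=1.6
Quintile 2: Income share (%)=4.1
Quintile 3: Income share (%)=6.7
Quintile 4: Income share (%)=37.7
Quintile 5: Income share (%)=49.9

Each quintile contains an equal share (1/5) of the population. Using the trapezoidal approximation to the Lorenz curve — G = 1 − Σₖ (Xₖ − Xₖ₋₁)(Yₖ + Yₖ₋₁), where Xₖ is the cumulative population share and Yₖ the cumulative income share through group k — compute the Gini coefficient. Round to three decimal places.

0.521

Cumulative income shares Yₖ: 0.0160, 0.0570, 0.1240, 0.5010, 1.0000
Σ (Xₖ−Xₖ₋₁)(Yₖ+Yₖ₋₁) = (1/5)(0.0160+0.0000) + (1/5)(0.0570+0.0160) + (1/5)(0.1240+0.0570) + (1/5)(0.5010+0.1240) + (1/5)(1.0000+0.5010)
  = 0.0032 + 0.0146 + 0.0362 + 0.1250 + 0.3002 = 0.4792
G = 1 − 0.4792 = 0.5208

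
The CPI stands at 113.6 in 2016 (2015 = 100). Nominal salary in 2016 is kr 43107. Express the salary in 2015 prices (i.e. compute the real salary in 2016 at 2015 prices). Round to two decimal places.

Real = Nominal ÷ (Index/100) = 43107 ÷ (113.6/100)
     = 43107 ÷ 1.136 = 37946.3028

37946.30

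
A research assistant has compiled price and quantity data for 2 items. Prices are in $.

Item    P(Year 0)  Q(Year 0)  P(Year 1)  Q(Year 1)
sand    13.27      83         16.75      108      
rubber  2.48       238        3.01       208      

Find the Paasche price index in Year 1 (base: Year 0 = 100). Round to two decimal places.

124.94

Paasche price index uses current-period quantities as weights.
ΣP(Year 1)·Q(Year 1) = 16.75×108 + 3.01×208 = 1809 + 626.08 = 2435.08
ΣP(Year 0)·Q(Year 1) = 13.27×108 + 2.48×208 = 1433.16 + 515.84 = 1949
Index = 2435.08 / 1949 × 100 = 124.9400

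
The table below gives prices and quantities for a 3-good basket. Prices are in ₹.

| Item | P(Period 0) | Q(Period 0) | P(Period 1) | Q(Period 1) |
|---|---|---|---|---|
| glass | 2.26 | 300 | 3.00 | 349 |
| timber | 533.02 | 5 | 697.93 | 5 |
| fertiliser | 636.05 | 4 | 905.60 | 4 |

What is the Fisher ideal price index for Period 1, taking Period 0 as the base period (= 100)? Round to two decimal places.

Laspeyres component (base-period weights):
ΣP(Period 1)Q(Period 0) = 3.00×300 + 697.93×5 + 905.60×4 = 900 + 3489.65 + 3622.4 = 8012.05
ΣP(Period 0)Q(Period 0) = 2.26×300 + 533.02×5 + 636.05×4 = 678 + 2665.1 + 2544.2 = 5887.3
L = 8012.05 / 5887.3 × 100 = 136.0904
Paasche component (current-period weights):
ΣP(Period 1)Q(Period 1) = 3.00×349 + 697.93×5 + 905.60×4 = 1047 + 3489.65 + 3622.4 = 8159.05
ΣP(Period 0)Q(Period 1) = 2.26×349 + 533.02×5 + 636.05×4 = 788.74 + 2665.1 + 2544.2 = 5998.04
P = 8159.05 / 5998.04 × 100 = 136.0286
Fisher = √(L × P) = √(136.0904 × 136.0286) = 136.0595

136.06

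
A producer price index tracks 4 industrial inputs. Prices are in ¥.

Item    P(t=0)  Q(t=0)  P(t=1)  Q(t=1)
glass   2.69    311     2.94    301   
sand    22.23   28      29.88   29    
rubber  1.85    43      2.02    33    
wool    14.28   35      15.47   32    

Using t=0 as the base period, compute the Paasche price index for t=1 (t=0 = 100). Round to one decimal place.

Paasche price index uses current-period quantities as weights.
ΣP(t=1)·Q(t=1) = 2.94×301 + 29.88×29 + 2.02×33 + 15.47×32 = 884.94 + 866.52 + 66.66 + 495.04 = 2313.16
ΣP(t=0)·Q(t=1) = 2.69×301 + 22.23×29 + 1.85×33 + 14.28×32 = 809.69 + 644.67 + 61.05 + 456.96 = 1972.37
Index = 2313.16 / 1972.37 × 100 = 117.2782

117.3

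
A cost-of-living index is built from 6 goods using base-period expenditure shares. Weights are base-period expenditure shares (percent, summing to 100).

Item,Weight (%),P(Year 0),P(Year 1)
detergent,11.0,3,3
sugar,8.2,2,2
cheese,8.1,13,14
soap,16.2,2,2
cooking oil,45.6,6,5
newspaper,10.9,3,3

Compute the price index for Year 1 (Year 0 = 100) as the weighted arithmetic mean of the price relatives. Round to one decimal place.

93.0

detergent: 11.0 × (3/3) = 11.0 × 1.000000 = 11.0000
sugar: 8.2 × (2/2) = 8.2 × 1.000000 = 8.2000
cheese: 8.1 × (14/13) = 8.1 × 1.076923 = 8.7231
soap: 16.2 × (2/2) = 16.2 × 1.000000 = 16.2000
cooking oil: 45.6 × (5/6) = 45.6 × 0.833333 = 38.0000
newspaper: 10.9 × (3/3) = 10.9 × 1.000000 = 10.9000
Index = Σ wᵢ·(p₁ᵢ/p₀ᵢ) = 11.0000 + 8.2000 + 8.7231 + 16.2000 + 38.0000 + 10.9000 = 93.0231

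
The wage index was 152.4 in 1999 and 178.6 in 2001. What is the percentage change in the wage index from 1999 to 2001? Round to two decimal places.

17.19%

Change = (178.6 − 152.4) / 152.4 × 100
       = 26.2 / 152.4 × 100 = 17.1916%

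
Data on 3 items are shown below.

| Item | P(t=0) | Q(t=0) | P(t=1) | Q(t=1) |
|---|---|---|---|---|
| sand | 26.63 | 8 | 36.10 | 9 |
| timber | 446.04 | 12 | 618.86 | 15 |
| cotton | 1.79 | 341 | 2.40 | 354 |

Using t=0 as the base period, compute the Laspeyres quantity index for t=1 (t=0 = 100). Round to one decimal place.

122.5

Laspeyres quantity index uses base-period prices as weights.
ΣP(t=0)·Q(t=1) = 26.63×9 + 446.04×15 + 1.79×354 = 239.67 + 6690.6 + 633.66 = 7563.93
ΣP(t=0)·Q(t=0) = 26.63×8 + 446.04×12 + 1.79×341 = 213.04 + 5352.48 + 610.39 = 6175.91
Index = 7563.93 / 6175.91 × 100 = 122.4747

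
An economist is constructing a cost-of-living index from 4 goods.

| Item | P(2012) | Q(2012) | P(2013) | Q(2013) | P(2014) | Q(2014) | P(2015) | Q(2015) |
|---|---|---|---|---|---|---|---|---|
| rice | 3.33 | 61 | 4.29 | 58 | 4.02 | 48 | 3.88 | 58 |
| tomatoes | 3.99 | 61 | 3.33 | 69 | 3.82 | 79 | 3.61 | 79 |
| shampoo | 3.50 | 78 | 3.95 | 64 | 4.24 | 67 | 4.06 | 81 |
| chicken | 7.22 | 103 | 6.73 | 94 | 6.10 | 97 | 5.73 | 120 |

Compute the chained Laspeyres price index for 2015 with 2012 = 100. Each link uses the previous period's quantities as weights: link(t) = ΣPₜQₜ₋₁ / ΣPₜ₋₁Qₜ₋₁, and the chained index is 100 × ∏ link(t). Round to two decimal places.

93.42

Link 2012→2013:
ΣP(2013)Q(2012) = 4.29×61 + 3.33×61 + 3.95×78 + 6.73×103 = 261.69 + 203.13 + 308.1 + 693.19 = 1466.11
ΣP(2012)Q(2012) = 3.33×61 + 3.99×61 + 3.50×78 + 7.22×103 = 203.13 + 243.39 + 273 + 743.66 = 1463.18
link = 1466.11/1463.18 = 1.002002
Link 2013→2014:
ΣP(2014)Q(2013) = 4.02×58 + 3.82×69 + 4.24×64 + 6.10×94 = 233.16 + 263.58 + 271.36 + 573.4 = 1341.5
ΣP(2013)Q(2013) = 4.29×58 + 3.33×69 + 3.95×64 + 6.73×94 = 248.82 + 229.77 + 252.8 + 632.62 = 1364.01
link = 1341.5/1364.01 = 0.983497
Link 2014→2015:
ΣP(2015)Q(2014) = 3.88×48 + 3.61×79 + 4.06×67 + 5.73×97 = 186.24 + 285.19 + 272.02 + 555.81 = 1299.26
ΣP(2014)Q(2014) = 4.02×48 + 3.82×79 + 4.24×67 + 6.10×97 = 192.96 + 301.78 + 284.08 + 591.7 = 1370.52
link = 1299.26/1370.52 = 0.948005
Chained index = 100 × 1.002002 × 0.983497 × 0.948005 = 93.4227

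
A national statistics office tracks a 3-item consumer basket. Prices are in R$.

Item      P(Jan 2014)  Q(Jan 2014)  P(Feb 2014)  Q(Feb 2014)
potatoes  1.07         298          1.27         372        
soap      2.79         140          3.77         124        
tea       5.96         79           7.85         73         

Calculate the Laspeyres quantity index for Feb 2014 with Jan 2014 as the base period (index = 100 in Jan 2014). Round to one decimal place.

Laspeyres quantity index uses base-period prices as weights.
ΣP(Jan 2014)·Q(Feb 2014) = 1.07×372 + 2.79×124 + 5.96×73 = 398.04 + 345.96 + 435.08 = 1179.08
ΣP(Jan 2014)·Q(Jan 2014) = 1.07×298 + 2.79×140 + 5.96×79 = 318.86 + 390.6 + 470.84 = 1180.3
Index = 1179.08 / 1180.3 × 100 = 99.8966

99.9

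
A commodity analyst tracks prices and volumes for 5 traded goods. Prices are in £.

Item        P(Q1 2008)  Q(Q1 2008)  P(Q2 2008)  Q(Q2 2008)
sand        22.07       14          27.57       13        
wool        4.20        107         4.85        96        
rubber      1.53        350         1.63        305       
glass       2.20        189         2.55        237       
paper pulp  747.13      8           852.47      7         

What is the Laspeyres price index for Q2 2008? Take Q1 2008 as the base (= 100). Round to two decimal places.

114.19

Laspeyres price index uses base-period quantities as weights.
ΣP(Q2 2008)·Q(Q1 2008) = 27.57×14 + 4.85×107 + 1.63×350 + 2.55×189 + 852.47×8 = 385.98 + 518.95 + 570.5 + 481.95 + 6819.76 = 8777.14
ΣP(Q1 2008)·Q(Q1 2008) = 22.07×14 + 4.20×107 + 1.53×350 + 2.20×189 + 747.13×8 = 308.98 + 449.4 + 535.5 + 415.8 + 5977.04 = 7686.72
Index = 8777.14 / 7686.72 × 100 = 114.1858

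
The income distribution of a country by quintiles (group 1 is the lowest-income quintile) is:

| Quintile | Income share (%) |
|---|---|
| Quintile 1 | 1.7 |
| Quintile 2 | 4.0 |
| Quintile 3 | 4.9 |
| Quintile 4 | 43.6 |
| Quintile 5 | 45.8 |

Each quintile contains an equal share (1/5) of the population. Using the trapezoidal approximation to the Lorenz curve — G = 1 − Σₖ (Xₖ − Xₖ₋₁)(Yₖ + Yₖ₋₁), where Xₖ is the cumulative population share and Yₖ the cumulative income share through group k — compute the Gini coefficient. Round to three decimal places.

Cumulative income shares Yₖ: 0.0170, 0.0570, 0.1060, 0.5420, 1.0000
Σ (Xₖ−Xₖ₋₁)(Yₖ+Yₖ₋₁) = (1/5)(0.0170+0.0000) + (1/5)(0.0570+0.0170) + (1/5)(0.1060+0.0570) + (1/5)(0.5420+0.1060) + (1/5)(1.0000+0.5420)
  = 0.0034 + 0.0148 + 0.0326 + 0.1296 + 0.3084 = 0.4888
G = 1 − 0.4888 = 0.5112

0.511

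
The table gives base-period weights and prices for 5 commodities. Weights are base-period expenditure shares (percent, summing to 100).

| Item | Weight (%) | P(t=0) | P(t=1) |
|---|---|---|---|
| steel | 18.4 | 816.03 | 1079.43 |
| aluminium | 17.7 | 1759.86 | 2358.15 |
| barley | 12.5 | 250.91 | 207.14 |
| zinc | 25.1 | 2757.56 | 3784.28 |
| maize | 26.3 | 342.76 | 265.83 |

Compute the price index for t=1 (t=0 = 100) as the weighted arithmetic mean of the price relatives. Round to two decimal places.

steel: 18.4 × (1079.43/816.03) = 18.4 × 1.322782 = 24.3392
aluminium: 17.7 × (2358.15/1759.86) = 17.7 × 1.339965 = 23.7174
barley: 12.5 × (207.14/250.91) = 12.5 × 0.825555 = 10.3194
zinc: 25.1 × (3784.28/2757.56) = 25.1 × 1.372329 = 34.4455
maize: 26.3 × (265.83/342.76) = 26.3 × 0.775557 = 20.3972
Index = Σ wᵢ·(p₁ᵢ/p₀ᵢ) = 24.3392 + 23.7174 + 10.3194 + 34.4455 + 20.3972 = 113.2186

113.22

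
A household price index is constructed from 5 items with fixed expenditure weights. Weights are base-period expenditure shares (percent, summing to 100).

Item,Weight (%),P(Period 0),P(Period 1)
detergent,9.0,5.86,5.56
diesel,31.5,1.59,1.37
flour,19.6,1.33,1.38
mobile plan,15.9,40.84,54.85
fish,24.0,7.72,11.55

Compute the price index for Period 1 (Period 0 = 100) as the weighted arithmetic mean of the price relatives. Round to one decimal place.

113.3

detergent: 9.0 × (5.56/5.86) = 9.0 × 0.948805 = 8.5392
diesel: 31.5 × (1.37/1.59) = 31.5 × 0.861635 = 27.1415
flour: 19.6 × (1.38/1.33) = 19.6 × 1.037594 = 20.3368
mobile plan: 15.9 × (54.85/40.84) = 15.9 × 1.343046 = 21.3544
fish: 24.0 × (11.55/7.72) = 24.0 × 1.496114 = 35.9067
Index = Σ wᵢ·(p₁ᵢ/p₀ᵢ) = 8.5392 + 27.1415 + 20.3368 + 21.3544 + 35.9067 = 113.2788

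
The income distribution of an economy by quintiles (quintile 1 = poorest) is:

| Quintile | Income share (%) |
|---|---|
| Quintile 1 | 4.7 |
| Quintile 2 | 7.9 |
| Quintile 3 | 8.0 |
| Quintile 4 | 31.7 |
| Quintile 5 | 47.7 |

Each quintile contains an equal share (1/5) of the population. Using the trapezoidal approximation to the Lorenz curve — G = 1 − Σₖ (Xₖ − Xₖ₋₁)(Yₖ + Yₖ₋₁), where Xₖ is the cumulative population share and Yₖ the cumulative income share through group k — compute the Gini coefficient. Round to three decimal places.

Cumulative income shares Yₖ: 0.0470, 0.1260, 0.2060, 0.5230, 1.0000
Σ (Xₖ−Xₖ₋₁)(Yₖ+Yₖ₋₁) = (1/5)(0.0470+0.0000) + (1/5)(0.1260+0.0470) + (1/5)(0.2060+0.1260) + (1/5)(0.5230+0.2060) + (1/5)(1.0000+0.5230)
  = 0.0094 + 0.0346 + 0.0664 + 0.1458 + 0.3046 = 0.5608
G = 1 − 0.5608 = 0.4392

0.439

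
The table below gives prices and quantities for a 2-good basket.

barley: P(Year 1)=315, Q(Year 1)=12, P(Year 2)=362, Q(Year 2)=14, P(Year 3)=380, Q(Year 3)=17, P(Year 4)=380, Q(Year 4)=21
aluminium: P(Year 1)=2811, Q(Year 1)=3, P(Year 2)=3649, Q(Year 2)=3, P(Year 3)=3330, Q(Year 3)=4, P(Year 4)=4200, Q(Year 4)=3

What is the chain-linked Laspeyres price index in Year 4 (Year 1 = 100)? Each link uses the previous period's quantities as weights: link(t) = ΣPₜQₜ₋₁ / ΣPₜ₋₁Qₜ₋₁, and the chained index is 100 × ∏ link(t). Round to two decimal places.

140.75

Link Year 1→Year 2:
ΣP(Year 2)Q(Year 1) = 362×12 + 3649×3 = 4344 + 10947 = 15291
ΣP(Year 1)Q(Year 1) = 315×12 + 2811×3 = 3780 + 8433 = 12213
link = 15291/12213 = 1.252027
Link Year 2→Year 3:
ΣP(Year 3)Q(Year 2) = 380×14 + 3330×3 = 5320 + 9990 = 15310
ΣP(Year 2)Q(Year 2) = 362×14 + 3649×3 = 5068 + 10947 = 16015
link = 15310/16015 = 0.955979
Link Year 3→Year 4:
ΣP(Year 4)Q(Year 3) = 380×17 + 4200×4 = 6460 + 16800 = 23260
ΣP(Year 3)Q(Year 3) = 380×17 + 3330×4 = 6460 + 13320 = 19780
link = 23260/19780 = 1.175935
Chained index = 100 × 1.252027 × 0.955979 × 1.175935 = 140.7490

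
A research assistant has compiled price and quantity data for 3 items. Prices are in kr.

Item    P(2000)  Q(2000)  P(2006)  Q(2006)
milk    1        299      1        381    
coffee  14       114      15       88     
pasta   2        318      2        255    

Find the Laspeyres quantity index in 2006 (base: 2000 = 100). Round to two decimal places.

83.88

Laspeyres quantity index uses base-period prices as weights.
ΣP(2000)·Q(2006) = 1×381 + 14×88 + 2×255 = 381 + 1232 + 510 = 2123
ΣP(2000)·Q(2000) = 1×299 + 14×114 + 2×318 = 299 + 1596 + 636 = 2531
Index = 2123 / 2531 × 100 = 83.8799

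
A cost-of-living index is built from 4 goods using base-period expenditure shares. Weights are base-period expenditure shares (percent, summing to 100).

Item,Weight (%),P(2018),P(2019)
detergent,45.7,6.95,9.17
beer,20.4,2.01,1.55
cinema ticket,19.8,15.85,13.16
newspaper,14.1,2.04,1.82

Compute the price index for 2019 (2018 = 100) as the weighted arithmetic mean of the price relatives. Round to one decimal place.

105.0

detergent: 45.7 × (9.17/6.95) = 45.7 × 1.319424 = 60.2977
beer: 20.4 × (1.55/2.01) = 20.4 × 0.771144 = 15.7313
cinema ticket: 19.8 × (13.16/15.85) = 19.8 × 0.830284 = 16.4396
newspaper: 14.1 × (1.82/2.04) = 14.1 × 0.892157 = 12.5794
Index = Σ wᵢ·(p₁ᵢ/p₀ᵢ) = 60.2977 + 15.7313 + 16.4396 + 12.5794 = 105.0481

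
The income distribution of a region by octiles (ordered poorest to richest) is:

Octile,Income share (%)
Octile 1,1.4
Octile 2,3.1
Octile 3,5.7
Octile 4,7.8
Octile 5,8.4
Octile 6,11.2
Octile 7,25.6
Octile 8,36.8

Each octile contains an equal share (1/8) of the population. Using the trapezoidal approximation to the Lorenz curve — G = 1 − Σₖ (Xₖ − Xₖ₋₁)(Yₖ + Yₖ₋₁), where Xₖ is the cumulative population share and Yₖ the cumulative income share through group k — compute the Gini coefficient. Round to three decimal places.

0.472

Cumulative income shares Yₖ: 0.0140, 0.0450, 0.1020, 0.1800, 0.2640, 0.3760, 0.6320, 1.0000
Σ (Xₖ−Xₖ₋₁)(Yₖ+Yₖ₋₁) = (1/8)(0.0140+0.0000) + (1/8)(0.0450+0.0140) + (1/8)(0.1020+0.0450) + (1/8)(0.1800+0.1020) + (1/8)(0.2640+0.1800) + (1/8)(0.3760+0.2640) + (1/8)(0.6320+0.3760) + (1/8)(1.0000+0.6320)
  = 0.0017 + 0.0074 + 0.0184 + 0.0353 + 0.0555 + 0.0800 + 0.1260 + 0.2040 = 0.5282
G = 1 − 0.5282 = 0.4718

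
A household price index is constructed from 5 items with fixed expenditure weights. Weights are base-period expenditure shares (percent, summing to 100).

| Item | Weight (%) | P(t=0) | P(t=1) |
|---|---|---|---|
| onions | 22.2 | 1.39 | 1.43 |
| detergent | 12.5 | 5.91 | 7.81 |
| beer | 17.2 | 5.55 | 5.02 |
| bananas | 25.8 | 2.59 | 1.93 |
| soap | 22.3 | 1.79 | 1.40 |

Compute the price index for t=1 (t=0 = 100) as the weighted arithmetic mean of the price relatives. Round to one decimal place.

onions: 22.2 × (1.43/1.39) = 22.2 × 1.028777 = 22.8388
detergent: 12.5 × (7.81/5.91) = 12.5 × 1.321489 = 16.5186
beer: 17.2 × (5.02/5.55) = 17.2 × 0.904505 = 15.5575
bananas: 25.8 × (1.93/2.59) = 25.8 × 0.745174 = 19.2255
soap: 22.3 × (1.40/1.79) = 22.3 × 0.782123 = 17.4413
Index = Σ wᵢ·(p₁ᵢ/p₀ᵢ) = 22.8388 + 16.5186 + 15.5575 + 19.2255 + 17.4413 = 91.5818

91.6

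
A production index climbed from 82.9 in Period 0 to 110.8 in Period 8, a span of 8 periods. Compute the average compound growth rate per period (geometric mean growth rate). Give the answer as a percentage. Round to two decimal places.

Growth factor = (110.8/82.9)^(1/8) = (1.336550)^(1/8) = 1.036927
Growth rate = 1.036927 − 1 = 0.036927 = 3.6927%

3.69%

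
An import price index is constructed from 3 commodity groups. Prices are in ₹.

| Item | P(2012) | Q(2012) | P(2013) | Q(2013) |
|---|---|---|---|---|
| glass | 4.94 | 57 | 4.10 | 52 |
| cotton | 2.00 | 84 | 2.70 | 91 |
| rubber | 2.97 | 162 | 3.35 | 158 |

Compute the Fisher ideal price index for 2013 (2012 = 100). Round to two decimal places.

Laspeyres component (base-period weights):
ΣP(2013)Q(2012) = 4.10×57 + 2.70×84 + 3.35×162 = 233.7 + 226.8 + 542.7 = 1003.2
ΣP(2012)Q(2012) = 4.94×57 + 2.00×84 + 2.97×162 = 281.58 + 168 + 481.14 = 930.72
L = 1003.2 / 930.72 × 100 = 107.7875
Paasche component (current-period weights):
ΣP(2013)Q(2013) = 4.10×52 + 2.70×91 + 3.35×158 = 213.2 + 245.7 + 529.3 = 988.2
ΣP(2012)Q(2013) = 4.94×52 + 2.00×91 + 2.97×158 = 256.88 + 182 + 469.26 = 908.14
P = 988.2 / 908.14 × 100 = 108.8158
Fisher = √(L × P) = √(107.7875 × 108.8158) = 108.3004

108.30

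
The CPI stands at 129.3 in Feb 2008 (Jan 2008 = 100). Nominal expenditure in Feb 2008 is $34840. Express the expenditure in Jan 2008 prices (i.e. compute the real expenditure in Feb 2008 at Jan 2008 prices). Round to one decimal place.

Real = Nominal ÷ (Index/100) = 34840 ÷ (129.3/100)
     = 34840 ÷ 1.293 = 26945.0889

26945.1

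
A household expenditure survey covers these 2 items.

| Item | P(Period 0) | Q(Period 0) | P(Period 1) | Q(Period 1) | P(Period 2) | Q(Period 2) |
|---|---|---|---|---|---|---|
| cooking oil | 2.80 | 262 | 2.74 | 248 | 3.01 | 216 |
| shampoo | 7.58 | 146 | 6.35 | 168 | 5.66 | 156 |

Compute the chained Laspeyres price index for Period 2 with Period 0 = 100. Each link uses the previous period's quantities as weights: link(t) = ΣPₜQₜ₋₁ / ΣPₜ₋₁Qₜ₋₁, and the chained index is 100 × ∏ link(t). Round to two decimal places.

86.88

Link Period 0→Period 1:
ΣP(Period 1)Q(Period 0) = 2.74×262 + 6.35×146 = 717.88 + 927.1 = 1644.98
ΣP(Period 0)Q(Period 0) = 2.80×262 + 7.58×146 = 733.6 + 1106.68 = 1840.28
link = 1644.98/1840.28 = 0.893875
Link Period 1→Period 2:
ΣP(Period 2)Q(Period 1) = 3.01×248 + 5.66×168 = 746.48 + 950.88 = 1697.36
ΣP(Period 1)Q(Period 1) = 2.74×248 + 6.35×168 = 679.52 + 1066.8 = 1746.32
link = 1697.36/1746.32 = 0.971964
Chained index = 100 × 0.893875 × 0.971964 = 86.8814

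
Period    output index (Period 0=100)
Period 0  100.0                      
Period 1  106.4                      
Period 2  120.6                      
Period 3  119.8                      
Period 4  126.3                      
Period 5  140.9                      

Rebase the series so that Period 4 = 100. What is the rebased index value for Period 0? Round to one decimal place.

Rebased(Period 0) = 100.0 / 126.3 × 100 = 79.1766

79.2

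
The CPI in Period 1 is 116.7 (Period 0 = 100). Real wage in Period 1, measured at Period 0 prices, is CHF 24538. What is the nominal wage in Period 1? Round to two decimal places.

28635.85

Nominal = Real × (Index/100) = 24538 × (116.7/100)
        = 24538 × 1.167 = 28635.8460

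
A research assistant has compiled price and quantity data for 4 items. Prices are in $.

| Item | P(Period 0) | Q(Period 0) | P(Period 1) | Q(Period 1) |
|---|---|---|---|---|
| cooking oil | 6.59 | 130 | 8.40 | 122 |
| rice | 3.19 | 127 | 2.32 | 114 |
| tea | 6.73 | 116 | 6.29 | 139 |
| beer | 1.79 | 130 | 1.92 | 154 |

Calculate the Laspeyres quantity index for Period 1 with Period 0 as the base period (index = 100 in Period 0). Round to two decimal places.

Laspeyres quantity index uses base-period prices as weights.
ΣP(Period 0)·Q(Period 1) = 6.59×122 + 3.19×114 + 6.73×139 + 1.79×154 = 803.98 + 363.66 + 935.47 + 275.66 = 2378.77
ΣP(Period 0)·Q(Period 0) = 6.59×130 + 3.19×127 + 6.73×116 + 1.79×130 = 856.7 + 405.13 + 780.68 + 232.7 = 2275.21
Index = 2378.77 / 2275.21 × 100 = 104.5517

104.55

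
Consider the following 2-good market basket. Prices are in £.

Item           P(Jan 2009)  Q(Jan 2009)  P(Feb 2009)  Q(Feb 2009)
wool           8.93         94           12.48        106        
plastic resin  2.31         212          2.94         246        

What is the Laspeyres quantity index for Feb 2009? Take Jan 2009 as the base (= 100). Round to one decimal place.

114.0

Laspeyres quantity index uses base-period prices as weights.
ΣP(Jan 2009)·Q(Feb 2009) = 8.93×106 + 2.31×246 = 946.58 + 568.26 = 1514.84
ΣP(Jan 2009)·Q(Jan 2009) = 8.93×94 + 2.31×212 = 839.42 + 489.72 = 1329.14
Index = 1514.84 / 1329.14 × 100 = 113.9714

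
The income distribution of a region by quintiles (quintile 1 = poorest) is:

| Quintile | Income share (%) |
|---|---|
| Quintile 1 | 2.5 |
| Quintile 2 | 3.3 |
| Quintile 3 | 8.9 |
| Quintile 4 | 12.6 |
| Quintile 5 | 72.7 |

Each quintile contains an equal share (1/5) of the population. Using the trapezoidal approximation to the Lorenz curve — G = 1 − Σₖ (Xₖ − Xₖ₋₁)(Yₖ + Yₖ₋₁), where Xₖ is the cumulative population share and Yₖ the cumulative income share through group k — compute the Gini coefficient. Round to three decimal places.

Cumulative income shares Yₖ: 0.0250, 0.0580, 0.1470, 0.2730, 1.0000
Σ (Xₖ−Xₖ₋₁)(Yₖ+Yₖ₋₁) = (1/5)(0.0250+0.0000) + (1/5)(0.0580+0.0250) + (1/5)(0.1470+0.0580) + (1/5)(0.2730+0.1470) + (1/5)(1.0000+0.2730)
  = 0.0050 + 0.0166 + 0.0410 + 0.0840 + 0.2546 = 0.4012
G = 1 − 0.4012 = 0.5988

0.599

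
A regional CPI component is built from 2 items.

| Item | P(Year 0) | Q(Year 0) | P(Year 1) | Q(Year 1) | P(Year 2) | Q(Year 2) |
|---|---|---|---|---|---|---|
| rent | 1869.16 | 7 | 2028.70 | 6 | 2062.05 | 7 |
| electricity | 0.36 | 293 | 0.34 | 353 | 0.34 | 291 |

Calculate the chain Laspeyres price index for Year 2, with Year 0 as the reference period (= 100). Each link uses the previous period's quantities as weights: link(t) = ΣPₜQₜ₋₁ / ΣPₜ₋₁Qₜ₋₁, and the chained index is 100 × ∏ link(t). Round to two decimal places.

Link Year 0→Year 1:
ΣP(Year 1)Q(Year 0) = 2028.70×7 + 0.34×293 = 14200.9 + 99.62 = 14300.52
ΣP(Year 0)Q(Year 0) = 1869.16×7 + 0.36×293 = 13084.12 + 105.48 = 13189.6
link = 14300.52/13189.6 = 1.084227
Link Year 1→Year 2:
ΣP(Year 2)Q(Year 1) = 2062.05×6 + 0.34×353 = 12372.3 + 120.02 = 12492.32
ΣP(Year 1)Q(Year 1) = 2028.70×6 + 0.34×353 = 12172.2 + 120.02 = 12292.22
link = 12492.32/12292.22 = 1.016279
Chained index = 100 × 1.084227 × 1.016279 = 110.1877

110.19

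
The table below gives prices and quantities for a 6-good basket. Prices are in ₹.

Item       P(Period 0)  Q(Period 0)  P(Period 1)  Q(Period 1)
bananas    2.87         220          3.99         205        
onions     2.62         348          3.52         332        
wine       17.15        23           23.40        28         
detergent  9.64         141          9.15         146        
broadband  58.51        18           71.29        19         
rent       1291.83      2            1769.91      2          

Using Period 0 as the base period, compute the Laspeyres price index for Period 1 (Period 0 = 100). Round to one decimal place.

126.3

Laspeyres price index uses base-period quantities as weights.
ΣP(Period 1)·Q(Period 0) = 3.99×220 + 3.52×348 + 23.40×23 + 9.15×141 + 71.29×18 + 1769.91×2 = 877.8 + 1224.96 + 538.2 + 1290.15 + 1283.22 + 3539.82 = 8754.15
ΣP(Period 0)·Q(Period 0) = 2.87×220 + 2.62×348 + 17.15×23 + 9.64×141 + 58.51×18 + 1291.83×2 = 631.4 + 911.76 + 394.45 + 1359.24 + 1053.18 + 2583.66 = 6933.69
Index = 8754.15 / 6933.69 × 100 = 126.2553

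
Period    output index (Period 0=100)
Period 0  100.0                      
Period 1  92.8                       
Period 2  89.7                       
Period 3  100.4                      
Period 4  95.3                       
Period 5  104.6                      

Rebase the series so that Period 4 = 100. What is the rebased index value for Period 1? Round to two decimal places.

97.38

Rebased(Period 1) = 92.8 / 95.3 × 100 = 97.3767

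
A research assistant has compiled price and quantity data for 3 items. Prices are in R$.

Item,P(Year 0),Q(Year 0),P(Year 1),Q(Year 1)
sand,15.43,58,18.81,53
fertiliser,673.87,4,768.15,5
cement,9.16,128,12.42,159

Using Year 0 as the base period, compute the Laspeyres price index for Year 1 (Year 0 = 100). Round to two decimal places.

Laspeyres price index uses base-period quantities as weights.
ΣP(Year 1)·Q(Year 0) = 18.81×58 + 768.15×4 + 12.42×128 = 1090.98 + 3072.6 + 1589.76 = 5753.34
ΣP(Year 0)·Q(Year 0) = 15.43×58 + 673.87×4 + 9.16×128 = 894.94 + 2695.48 + 1172.48 = 4762.9
Index = 5753.34 / 4762.9 × 100 = 120.7949

120.79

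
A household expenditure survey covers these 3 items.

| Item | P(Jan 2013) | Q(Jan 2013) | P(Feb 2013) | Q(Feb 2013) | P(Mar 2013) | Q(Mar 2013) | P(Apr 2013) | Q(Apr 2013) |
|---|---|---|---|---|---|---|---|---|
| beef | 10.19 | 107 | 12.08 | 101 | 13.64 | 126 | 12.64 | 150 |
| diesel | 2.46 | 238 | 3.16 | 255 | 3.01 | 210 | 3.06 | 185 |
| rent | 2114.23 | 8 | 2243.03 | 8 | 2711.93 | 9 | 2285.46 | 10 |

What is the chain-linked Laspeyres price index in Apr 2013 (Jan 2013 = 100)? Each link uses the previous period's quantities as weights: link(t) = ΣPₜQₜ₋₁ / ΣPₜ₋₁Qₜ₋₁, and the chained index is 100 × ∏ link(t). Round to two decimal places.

Link Jan 2013→Feb 2013:
ΣP(Feb 2013)Q(Jan 2013) = 12.08×107 + 3.16×238 + 2243.03×8 = 1292.56 + 752.08 + 17944.24 = 19988.88
ΣP(Jan 2013)Q(Jan 2013) = 10.19×107 + 2.46×238 + 2114.23×8 = 1090.33 + 585.48 + 16913.84 = 18589.65
link = 19988.88/18589.65 = 1.075269
Link Feb 2013→Mar 2013:
ΣP(Mar 2013)Q(Feb 2013) = 13.64×101 + 3.01×255 + 2711.93×8 = 1377.64 + 767.55 + 21695.44 = 23840.63
ΣP(Feb 2013)Q(Feb 2013) = 12.08×101 + 3.16×255 + 2243.03×8 = 1220.08 + 805.8 + 17944.24 = 19970.12
link = 23840.63/19970.12 = 1.193815
Link Mar 2013→Apr 2013:
ΣP(Apr 2013)Q(Mar 2013) = 12.64×126 + 3.06×210 + 2285.46×9 = 1592.64 + 642.6 + 20569.14 = 22804.38
ΣP(Mar 2013)Q(Mar 2013) = 13.64×126 + 3.01×210 + 2711.93×9 = 1718.64 + 632.1 + 24407.37 = 26758.11
link = 22804.38/26758.11 = 0.852242
Chained index = 100 × 1.075269 × 1.193815 × 0.852242 = 109.4000

109.40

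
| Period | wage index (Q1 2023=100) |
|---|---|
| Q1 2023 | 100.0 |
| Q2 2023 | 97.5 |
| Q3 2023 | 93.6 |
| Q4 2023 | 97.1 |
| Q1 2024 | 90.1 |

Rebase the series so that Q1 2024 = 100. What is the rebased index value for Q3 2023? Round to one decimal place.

103.9

Rebased(Q3 2023) = 93.6 / 90.1 × 100 = 103.8846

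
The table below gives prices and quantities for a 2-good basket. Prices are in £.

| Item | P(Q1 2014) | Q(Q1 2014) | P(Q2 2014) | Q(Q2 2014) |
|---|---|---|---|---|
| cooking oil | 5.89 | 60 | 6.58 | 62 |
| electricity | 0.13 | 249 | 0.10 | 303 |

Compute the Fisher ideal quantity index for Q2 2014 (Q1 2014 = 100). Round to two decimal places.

104.65

Laspeyres component (base-period weights):
ΣP(Q1 2014)Q(Q2 2014) = 5.89×62 + 0.13×303 = 365.18 + 39.39 = 404.57
ΣP(Q1 2014)Q(Q1 2014) = 5.89×60 + 0.13×249 = 353.4 + 32.37 = 385.77
L = 404.57 / 385.77 × 100 = 104.8734
Paasche component (current-period weights):
ΣP(Q2 2014)Q(Q2 2014) = 6.58×62 + 0.10×303 = 407.96 + 30.3 = 438.26
ΣP(Q2 2014)Q(Q1 2014) = 6.58×60 + 0.10×249 = 394.8 + 24.9 = 419.7
P = 438.26 / 419.7 × 100 = 104.4222
Fisher = √(L × P) = √(104.8734 × 104.4222) = 104.6475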